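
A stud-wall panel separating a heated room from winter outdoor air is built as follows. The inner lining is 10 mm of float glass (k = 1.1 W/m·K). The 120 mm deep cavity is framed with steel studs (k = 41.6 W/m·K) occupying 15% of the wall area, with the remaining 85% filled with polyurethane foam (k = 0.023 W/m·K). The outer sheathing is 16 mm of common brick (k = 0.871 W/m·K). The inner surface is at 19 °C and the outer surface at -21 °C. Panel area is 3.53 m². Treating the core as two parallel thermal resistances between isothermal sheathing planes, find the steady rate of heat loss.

Q ≈ 3030 W

Sheathing layers in series; stud and cavity paths in parallel between them.
R_inner = 0.01/(1.1×3.53) = 0.002575 K/W
R_stud  = 0.12/(41.6×0.15×3.53) = 0.005448 K/W
R_cav   = 0.12/(0.023×0.85×3.53) = 1.739 K/W
1/R_core = 1/R_stud + 1/R_cav → R_core = 0.005431 K/W
R_outer = 0.016/(0.871×3.53) = 0.005204 K/W
R_total = 0.01321 K/W
Q = ΔT/R_total = 40/0.01321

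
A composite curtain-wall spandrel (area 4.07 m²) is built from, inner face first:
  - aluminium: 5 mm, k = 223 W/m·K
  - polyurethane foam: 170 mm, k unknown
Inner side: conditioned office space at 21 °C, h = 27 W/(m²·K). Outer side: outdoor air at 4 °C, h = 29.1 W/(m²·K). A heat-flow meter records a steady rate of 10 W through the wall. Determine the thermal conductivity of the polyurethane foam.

Using the resistance-network approach (series):
R_inner film = 1/(h_i·A) = 1/(27×4.07) = 0.0091 K/W
R_aluminium = L/(kA) = 0.005/(223×4.07) = 5.509×10^-6 K/W
R_outer film = 1/(h_o·A) = 1/(29.1×4.07) = 0.008443 K/W
Sum of known resistances R_other = 0.01755 K/W
Total R = ΔT/Q = 17/10 = 1.7 K/W
R_polyurethane foam = R_total − R_other = 1.682 K/W
k = L/(R·A) = 0.17/(1.682×4.07)

k ≈ 0.0248 W/(m·K)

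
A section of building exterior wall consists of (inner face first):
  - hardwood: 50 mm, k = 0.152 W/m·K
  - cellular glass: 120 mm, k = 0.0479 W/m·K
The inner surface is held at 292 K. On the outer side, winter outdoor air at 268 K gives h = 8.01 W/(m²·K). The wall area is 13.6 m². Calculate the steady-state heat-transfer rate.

Q ≈ 110 W

Series thermal resistances:
R_hardwood = L/(kA) = 0.05/(0.152×13.6) = 0.02419 K/W
R_cellular glass = L/(kA) = 0.12/(0.0479×13.6) = 0.1842 K/W
R_outer film = 1/(h_o·A) = 1/(8.01×13.6) = 0.00918 K/W
R_total = 0.2176 K/W
Q = ΔT / R_total = 24 / 0.2176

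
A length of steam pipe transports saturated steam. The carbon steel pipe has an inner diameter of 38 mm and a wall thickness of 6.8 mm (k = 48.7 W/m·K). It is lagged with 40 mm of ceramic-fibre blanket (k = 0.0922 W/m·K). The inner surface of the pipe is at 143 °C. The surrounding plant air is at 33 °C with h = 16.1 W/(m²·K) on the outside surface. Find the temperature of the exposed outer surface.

T ≈ 42.4 °C

Cylindrical conduction, so R = ln(r₂/r₁)/(2πkL) per layer, in series:
R_carbon steel pipe wall = ln(25.8/19)/(2π×48.7×1) = 9.998×10^-4 K/W
R_ceramic-fibre blanket = ln(65.8/25.8)/(2π×0.0922×1) = 1.616 K/W
R_outer film = 1/(h_o·2πr_oL) = 1/(16.1×2π×0.0658×1) = 0.1502 K/W
R_total = 1.767 K/W
Q = ΔT/R_total = 110/1.767
Q = 62.2 W/m
T_interface = T_inner − Q·ΣR(inner→interface) = 143 − 62.2×1.617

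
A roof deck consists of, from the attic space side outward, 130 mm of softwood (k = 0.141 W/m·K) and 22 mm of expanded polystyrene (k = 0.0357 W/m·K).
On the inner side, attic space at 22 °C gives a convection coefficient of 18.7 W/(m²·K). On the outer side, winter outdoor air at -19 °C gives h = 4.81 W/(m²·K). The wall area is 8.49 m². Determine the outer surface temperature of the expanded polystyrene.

Treating each layer as a thermal resistance in series:
R_inner film = 1/(h_i·A) = 1/(18.7×8.49) = 0.006299 K/W
R_softwood = L/(kA) = 0.13/(0.141×8.49) = 0.1086 K/W
R_expanded polystyrene = L/(kA) = 0.022/(0.0357×8.49) = 0.07258 K/W
R_outer film = 1/(h_o·A) = 1/(4.81×8.49) = 0.02449 K/W
R_total = 0.212 K/W;  Q = ΔT/R_total = 41/0.212 = 193.4 W
T_interface = T_inner − Q·ΣR(inner→interface) = 22 − 193×0.1875

T ≈ -14.3 °C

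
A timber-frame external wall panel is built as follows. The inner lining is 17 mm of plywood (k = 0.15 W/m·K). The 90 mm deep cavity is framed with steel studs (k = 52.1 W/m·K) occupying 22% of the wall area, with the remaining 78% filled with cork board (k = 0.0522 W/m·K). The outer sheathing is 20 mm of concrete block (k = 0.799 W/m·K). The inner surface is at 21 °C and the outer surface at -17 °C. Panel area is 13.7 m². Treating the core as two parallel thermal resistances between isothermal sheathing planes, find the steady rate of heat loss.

Sheathing layers in series; stud and cavity paths in parallel between them.
R_inner = 0.017/(0.15×13.7) = 0.008273 K/W
R_stud  = 0.09/(52.1×0.22×13.7) = 5.731×10^-4 K/W
R_cav   = 0.09/(0.0522×0.78×13.7) = 0.1613 K/W
1/R_core = 1/R_stud + 1/R_cav → R_core = 5.711×10^-4 K/W
R_outer = 0.02/(0.799×13.7) = 0.001827 K/W
R_total = 0.01067 K/W
Q = ΔT/R_total = 38/0.01067

Q ≈ 3560 W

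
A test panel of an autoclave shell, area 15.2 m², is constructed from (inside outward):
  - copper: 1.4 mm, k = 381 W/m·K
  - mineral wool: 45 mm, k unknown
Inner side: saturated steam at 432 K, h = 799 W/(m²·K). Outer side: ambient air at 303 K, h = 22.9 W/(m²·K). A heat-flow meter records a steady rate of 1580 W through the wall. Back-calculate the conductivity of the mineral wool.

Thermal resistances in series:
R_inner film = 1/(h_i·A) = 1/(799×15.2) = 8.234×10^-5 K/W
R_copper = L/(kA) = 0.0014/(381×15.2) = 2.417×10^-7 K/W
R_outer film = 1/(h_o·A) = 1/(22.9×15.2) = 0.002873 K/W
Sum of known resistances R_other = 0.002955 K/W
Total R = ΔT/Q = 129/1580 = 0.08165 K/W
R_mineral wool = R_total − R_other = 0.07869 K/W
k = L/(R·A) = 0.045/(0.07869×15.2)

k ≈ 0.0376 W/(m·K)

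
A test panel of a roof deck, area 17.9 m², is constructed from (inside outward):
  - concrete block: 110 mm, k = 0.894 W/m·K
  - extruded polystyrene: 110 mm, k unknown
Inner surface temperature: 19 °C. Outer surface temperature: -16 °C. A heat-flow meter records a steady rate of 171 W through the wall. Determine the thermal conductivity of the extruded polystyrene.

k ≈ 0.0311 W/(m·K)

Using the resistance-network approach (series):
R_concrete block = L/(kA) = 0.11/(0.894×17.9) = 0.006874 K/W
Sum of known resistances R_other = 0.006874 K/W
Total R = ΔT/Q = 35/171 = 0.2047 K/W
R_extruded polystyrene = R_total − R_other = 0.1978 K/W
k = L/(R·A) = 0.11/(0.1978×17.9)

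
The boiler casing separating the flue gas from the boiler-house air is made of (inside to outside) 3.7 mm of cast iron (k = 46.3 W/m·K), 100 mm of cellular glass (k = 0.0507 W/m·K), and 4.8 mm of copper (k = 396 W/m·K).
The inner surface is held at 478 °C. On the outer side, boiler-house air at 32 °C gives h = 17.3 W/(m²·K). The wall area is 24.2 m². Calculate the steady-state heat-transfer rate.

Q ≈ 5320 W

Model the wall as resistances in series:
R_cast iron = L/(kA) = 0.0037/(46.3×24.2) = 3.302×10^-6 K/W
R_cellular glass = L/(kA) = 0.1/(0.0507×24.2) = 0.0815 K/W
R_copper = L/(kA) = 0.0048/(396×24.2) = 5.009×10^-7 K/W
R_outer film = 1/(h_o·A) = 1/(17.3×24.2) = 0.002389 K/W
R_total = 0.0839 K/W
Q = ΔT / R_total = 446 / 0.0839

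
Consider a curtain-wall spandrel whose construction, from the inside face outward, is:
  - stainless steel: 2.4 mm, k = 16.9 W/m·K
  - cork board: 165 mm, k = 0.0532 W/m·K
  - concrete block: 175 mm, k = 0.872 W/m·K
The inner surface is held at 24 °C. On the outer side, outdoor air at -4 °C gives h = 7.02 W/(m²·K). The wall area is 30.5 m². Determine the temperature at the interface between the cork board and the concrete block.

T ≈ -1.21 °C

Model the wall as resistances in series:
R_stainless steel = L/(kA) = 0.0024/(16.9×30.5) = 4.656×10^-6 K/W
R_cork board = L/(kA) = 0.165/(0.0532×30.5) = 0.1017 K/W
R_concrete block = L/(kA) = 0.175/(0.872×30.5) = 0.00658 K/W
R_outer film = 1/(h_o·A) = 1/(7.02×30.5) = 0.00467 K/W
R_total = 0.1129 K/W;  Q = ΔT/R_total = 28/0.1129 = 247.9 W
T_interface = T_inner − Q·ΣR(inner→interface) = 24 − 248×0.1017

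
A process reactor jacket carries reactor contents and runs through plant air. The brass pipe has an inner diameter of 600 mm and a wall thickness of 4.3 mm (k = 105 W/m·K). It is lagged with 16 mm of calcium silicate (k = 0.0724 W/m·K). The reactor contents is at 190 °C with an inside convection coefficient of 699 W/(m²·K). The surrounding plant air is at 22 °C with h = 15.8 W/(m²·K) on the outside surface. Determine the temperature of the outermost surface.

Radial resistances (cylindrical: R_cond = ln(r_o/r_i)/(2πkL), R_conv = 1/(h·2πrL)):
R_inner film = 1/(h_i·2πr₁L) = 1/(699×2π×0.3×1) = 7.59×10^-4 K/W
R_brass pipe wall = ln(304.3/300)/(2π×105×1) = 2.157×10^-5 K/W
R_calcium silicate = ln(320.3/304.3)/(2π×0.0724×1) = 0.1126 K/W
R_outer film = 1/(h_o·2πr_oL) = 1/(15.8×2π×0.3203×1) = 0.03145 K/W
R_total = 0.1449 K/W
Q = ΔT/R_total = 168/0.1449
Q = 1160 W/m
T_interface = T_inner − Q·ΣR(inner→interface) = 190 − 1160×0.1134

T ≈ 58.5 °C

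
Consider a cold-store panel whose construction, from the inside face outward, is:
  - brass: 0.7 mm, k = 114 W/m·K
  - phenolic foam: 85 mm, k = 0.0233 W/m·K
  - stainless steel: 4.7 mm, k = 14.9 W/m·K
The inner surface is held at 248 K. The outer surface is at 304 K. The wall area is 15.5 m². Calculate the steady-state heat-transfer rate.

Q ≈ 238 W

Model the wall as resistances in series:
R_brass = L/(kA) = 0.0007/(114×15.5) = 3.962×10^-7 K/W
R_phenolic foam = L/(kA) = 0.085/(0.0233×15.5) = 0.2354 K/W
R_stainless steel = L/(kA) = 0.0047/(14.9×15.5) = 2.035×10^-5 K/W
R_total = 0.2354 K/W
Q = ΔT / R_total = 56 / 0.2354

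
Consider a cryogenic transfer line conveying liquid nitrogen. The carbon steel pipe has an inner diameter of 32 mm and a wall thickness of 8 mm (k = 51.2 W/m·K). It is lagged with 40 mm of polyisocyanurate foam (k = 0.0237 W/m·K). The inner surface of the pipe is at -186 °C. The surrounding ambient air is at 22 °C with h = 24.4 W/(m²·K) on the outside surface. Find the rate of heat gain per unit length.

q′ ≈ 31.1 W/m

Per-layer cylindrical resistances, series-summed:
R_carbon steel pipe wall = ln(24/16)/(2π×51.2×1) = 0.00126 K/W
R_polyisocyanurate foam = ln(64/24)/(2π×0.0237×1) = 6.587 K/W
R_outer film = 1/(h_o·2πr_oL) = 1/(24.4×2π×0.064×1) = 0.1019 K/W
R_total = 6.69 K/W
Q = ΔT/R_total = 208/6.69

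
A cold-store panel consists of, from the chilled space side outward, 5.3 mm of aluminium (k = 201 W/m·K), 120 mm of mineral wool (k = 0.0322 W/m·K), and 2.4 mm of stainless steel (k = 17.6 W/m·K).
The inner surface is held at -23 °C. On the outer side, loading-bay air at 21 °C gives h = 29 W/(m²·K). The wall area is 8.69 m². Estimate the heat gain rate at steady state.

Q ≈ 102 W

Treating each layer as a thermal resistance in series:
R_aluminium = L/(kA) = 0.0053/(201×8.69) = 3.034×10^-6 K/W
R_mineral wool = L/(kA) = 0.12/(0.0322×8.69) = 0.4289 K/W
R_stainless steel = L/(kA) = 0.0024/(17.6×8.69) = 1.569×10^-5 K/W
R_outer film = 1/(h_o·A) = 1/(29×8.69) = 0.003968 K/W
R_total = 0.4328 K/W
Q = ΔT / R_total = 44 / 0.4328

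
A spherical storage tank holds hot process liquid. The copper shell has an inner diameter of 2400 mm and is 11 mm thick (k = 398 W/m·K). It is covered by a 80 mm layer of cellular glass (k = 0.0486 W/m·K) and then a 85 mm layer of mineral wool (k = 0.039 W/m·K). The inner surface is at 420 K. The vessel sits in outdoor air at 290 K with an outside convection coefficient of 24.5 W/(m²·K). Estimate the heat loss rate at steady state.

Q ≈ 710 W

Radial (spherical) resistances in series:
R_copper shell = (1/1.2 − 1/1.211)/(4π×398) = 1.513×10^-6 K/W
R_cellular glass = (1/1.211 − 1/1.291)/(4π×0.0486) = 0.08379 K/W
R_mineral wool = (1/1.291 − 1/1.376)/(4π×0.039) = 0.09763 K/W
R_outer film = 1/(h·4πr_o²) = 1/(24.5×4π×1.376²) = 0.001715 K/W
R_total = 0.1831 K/W
Q = ΔT/R_total = 130/0.1831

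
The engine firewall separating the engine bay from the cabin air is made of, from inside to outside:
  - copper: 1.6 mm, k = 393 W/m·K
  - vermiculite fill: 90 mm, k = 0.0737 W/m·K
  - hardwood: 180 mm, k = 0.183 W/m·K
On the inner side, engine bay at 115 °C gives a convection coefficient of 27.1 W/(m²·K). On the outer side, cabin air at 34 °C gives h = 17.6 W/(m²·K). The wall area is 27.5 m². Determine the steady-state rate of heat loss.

Q ≈ 969 W

Thermal resistances in series:
R_inner film = 1/(h_i·A) = 1/(27.1×27.5) = 0.001342 K/W
R_copper = L/(kA) = 0.0016/(393×27.5) = 1.48×10^-7 K/W
R_vermiculite fill = L/(kA) = 0.09/(0.0737×27.5) = 0.04441 K/W
R_hardwood = L/(kA) = 0.18/(0.183×27.5) = 0.03577 K/W
R_outer film = 1/(h_o·A) = 1/(17.6×27.5) = 0.002066 K/W
R_total = 0.08358 K/W
Q = ΔT / R_total = 81 / 0.08358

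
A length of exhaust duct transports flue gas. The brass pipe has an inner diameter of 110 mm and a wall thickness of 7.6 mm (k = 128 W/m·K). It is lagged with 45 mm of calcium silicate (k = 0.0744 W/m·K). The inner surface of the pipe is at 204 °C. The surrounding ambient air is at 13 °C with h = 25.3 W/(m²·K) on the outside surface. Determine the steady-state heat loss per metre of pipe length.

Radial resistances (cylindrical: R_cond = ln(r_o/r_i)/(2πkL), R_conv = 1/(h·2πrL)):
R_brass pipe wall = ln(62.6/55)/(2π×128×1) = 1.609×10^-4 K/W
R_calcium silicate = ln(107.6/62.6)/(2π×0.0744×1) = 1.159 K/W
R_outer film = 1/(h_o·2πr_oL) = 1/(25.3×2π×0.1076×1) = 0.05846 K/W
R_total = 1.217 K/W
Q = ΔT/R_total = 191/1.217

q′ ≈ 157 W/m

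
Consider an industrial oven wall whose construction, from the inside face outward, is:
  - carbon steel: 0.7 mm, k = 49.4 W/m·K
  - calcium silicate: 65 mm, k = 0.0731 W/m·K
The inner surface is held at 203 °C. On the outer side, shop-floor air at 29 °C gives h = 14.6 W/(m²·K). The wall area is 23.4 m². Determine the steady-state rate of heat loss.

Q ≈ 4250 W

Treating each layer as a thermal resistance in series:
R_carbon steel = L/(kA) = 0.0007/(49.4×23.4) = 6.056×10^-7 K/W
R_calcium silicate = L/(kA) = 0.065/(0.0731×23.4) = 0.038 K/W
R_outer film = 1/(h_o·A) = 1/(14.6×23.4) = 0.002927 K/W
R_total = 0.04093 K/W
Q = ΔT / R_total = 174 / 0.04093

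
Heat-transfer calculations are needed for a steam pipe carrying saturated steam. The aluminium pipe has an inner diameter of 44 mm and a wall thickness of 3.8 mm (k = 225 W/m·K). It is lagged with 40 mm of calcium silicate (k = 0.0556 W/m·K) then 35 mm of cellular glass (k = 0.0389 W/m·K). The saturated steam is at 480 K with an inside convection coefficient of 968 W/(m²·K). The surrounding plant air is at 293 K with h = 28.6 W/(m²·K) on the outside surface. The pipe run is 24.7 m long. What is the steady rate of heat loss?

Q ≈ 1030 W

Per-layer cylindrical resistances, series-summed:
R_inner film = 1/(h_i·2πr₁L) = 1/(968×2π×0.022×24.7) = 3.026×10^-4 K/W
R_aluminium pipe wall = ln(25.8/22)/(2π×225×24.7) = 4.563×10^-6 K/W
R_calcium silicate = ln(65.8/25.8)/(2π×0.0556×24.7) = 0.1085 K/W
R_cellular glass = ln(100.8/65.8)/(2π×0.0389×24.7) = 0.07065 K/W
R_outer film = 1/(h_o·2πr_oL) = 1/(28.6×2π×0.1008×24.7) = 0.002235 K/W
R_total = 0.1817 K/W
Q = ΔT/R_total = 187/0.1817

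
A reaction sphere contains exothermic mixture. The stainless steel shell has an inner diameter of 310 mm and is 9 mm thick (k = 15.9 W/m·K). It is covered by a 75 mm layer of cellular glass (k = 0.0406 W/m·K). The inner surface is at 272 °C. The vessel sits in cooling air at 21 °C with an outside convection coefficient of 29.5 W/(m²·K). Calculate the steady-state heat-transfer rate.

Q ≈ 66.1 W

Each spherical layer contributes R = (1/r_i − 1/r_o)/(4πk):
R_stainless steel shell = (1/0.155 − 1/0.164)/(4π×15.9) = 0.001772 K/W
R_cellular glass = (1/0.164 − 1/0.239)/(4π×0.0406) = 3.75 K/W
R_outer film = 1/(h·4πr_o²) = 1/(29.5×4π×0.239²) = 0.04723 K/W
R_total = 3.799 K/W
Q = ΔT/R_total = 251/3.799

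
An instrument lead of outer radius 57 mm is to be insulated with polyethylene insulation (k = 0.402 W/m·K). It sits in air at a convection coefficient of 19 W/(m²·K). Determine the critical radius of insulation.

r_cr ≈ 21.2 mm

For a cylinder r_cr = k/h = 0.402/19
r_cr = 21.2 mm; since the bare radius (57 mm) is above r_cr, any added insulation will reduce heat loss.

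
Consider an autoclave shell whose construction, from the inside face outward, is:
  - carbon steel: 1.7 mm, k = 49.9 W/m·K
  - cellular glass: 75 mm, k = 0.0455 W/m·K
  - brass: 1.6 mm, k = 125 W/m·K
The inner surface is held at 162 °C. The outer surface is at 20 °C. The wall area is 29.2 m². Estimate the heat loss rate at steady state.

Q ≈ 2520 W

Series thermal resistances:
R_carbon steel = L/(kA) = 0.0017/(49.9×29.2) = 1.167×10^-6 K/W
R_cellular glass = L/(kA) = 0.075/(0.0455×29.2) = 0.05645 K/W
R_brass = L/(kA) = 0.0016/(125×29.2) = 4.384×10^-7 K/W
R_total = 0.05645 K/W
Q = ΔT / R_total = 142 / 0.05645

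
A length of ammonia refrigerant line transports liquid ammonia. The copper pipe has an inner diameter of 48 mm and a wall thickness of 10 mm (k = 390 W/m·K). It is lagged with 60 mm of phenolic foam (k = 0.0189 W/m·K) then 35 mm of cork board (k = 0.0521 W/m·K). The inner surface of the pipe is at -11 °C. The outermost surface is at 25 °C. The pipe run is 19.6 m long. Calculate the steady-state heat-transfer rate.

Q ≈ 74 W

Treating each annulus and film as a series resistance:
R_copper pipe wall = ln(34/24)/(2π×390×19.6) = 7.252×10^-6 K/W
R_phenolic foam = ln(94/34)/(2π×0.0189×19.6) = 0.4369 K/W
R_cork board = ln(129/94)/(2π×0.0521×19.6) = 0.04933 K/W
R_total = 0.4863 K/W
Q = ΔT/R_total = 36/0.4863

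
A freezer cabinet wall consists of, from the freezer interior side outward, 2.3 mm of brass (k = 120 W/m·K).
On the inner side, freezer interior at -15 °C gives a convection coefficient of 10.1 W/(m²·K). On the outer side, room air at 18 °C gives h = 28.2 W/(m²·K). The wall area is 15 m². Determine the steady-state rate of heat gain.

Q ≈ 3680 W

Series thermal resistances:
R_inner film = 1/(h_i·A) = 1/(10.1×15) = 0.006601 K/W
R_brass = L/(kA) = 0.0023/(120×15) = 1.278×10^-6 K/W
R_outer film = 1/(h_o·A) = 1/(28.2×15) = 0.002364 K/W
R_total = 0.008966 K/W
Q = ΔT / R_total = 33 / 0.008966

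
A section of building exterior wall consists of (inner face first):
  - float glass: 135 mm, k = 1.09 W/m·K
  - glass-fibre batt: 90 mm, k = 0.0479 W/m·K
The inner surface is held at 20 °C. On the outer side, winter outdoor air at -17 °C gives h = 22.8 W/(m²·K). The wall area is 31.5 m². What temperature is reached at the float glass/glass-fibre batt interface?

Using the resistance-network approach (series):
R_float glass = L/(kA) = 0.135/(1.09×31.5) = 0.003932 K/W
R_glass-fibre batt = L/(kA) = 0.09/(0.0479×31.5) = 0.05965 K/W
R_outer film = 1/(h_o·A) = 1/(22.8×31.5) = 0.001392 K/W
R_total = 0.06497 K/W;  Q = ΔT/R_total = 37/0.06497 = 569.5 W
T_interface = T_inner − Q·ΣR(inner→interface) = 20 − 569×0.003932

T ≈ 17.8 °C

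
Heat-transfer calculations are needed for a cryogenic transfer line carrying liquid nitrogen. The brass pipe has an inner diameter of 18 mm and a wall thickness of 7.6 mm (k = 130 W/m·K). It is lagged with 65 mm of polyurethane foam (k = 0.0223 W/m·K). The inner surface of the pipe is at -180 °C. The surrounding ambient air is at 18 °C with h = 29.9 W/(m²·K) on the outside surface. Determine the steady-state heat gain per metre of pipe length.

Cylindrical conduction, so R = ln(r₂/r₁)/(2πkL) per layer, in series:
R_brass pipe wall = ln(16.6/9)/(2π×130×1) = 7.495×10^-4 K/W
R_polyurethane foam = ln(81.6/16.6)/(2π×0.0223×1) = 11.37 K/W
R_outer film = 1/(h_o·2πr_oL) = 1/(29.9×2π×0.0816×1) = 0.06523 K/W
R_total = 11.43 K/W
Q = ΔT/R_total = 198/11.43

q′ ≈ 17.3 W/m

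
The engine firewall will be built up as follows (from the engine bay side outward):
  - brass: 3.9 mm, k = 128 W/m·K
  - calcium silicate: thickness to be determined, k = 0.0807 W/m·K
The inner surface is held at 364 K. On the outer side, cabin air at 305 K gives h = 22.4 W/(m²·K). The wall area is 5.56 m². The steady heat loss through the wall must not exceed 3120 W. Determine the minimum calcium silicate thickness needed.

L ≈ 4.88 mm

Thermal resistances in series:
R_brass = L/(kA) = 0.0039/(128×5.56) = 5.48×10^-6 K/W
R_outer film = 1/(h_o·A) = 1/(22.4×5.56) = 0.008029 K/W
Sum of the known resistances R_other = 0.008035 K/W
Required total resistance R_tot = ΔT/Q_allow = 59/3120 = 0.01891 K/W
R_calcium silicate = R_tot − R_other = 0.01088 K/W
L = R·k·A = 0.01088×0.0807×5.56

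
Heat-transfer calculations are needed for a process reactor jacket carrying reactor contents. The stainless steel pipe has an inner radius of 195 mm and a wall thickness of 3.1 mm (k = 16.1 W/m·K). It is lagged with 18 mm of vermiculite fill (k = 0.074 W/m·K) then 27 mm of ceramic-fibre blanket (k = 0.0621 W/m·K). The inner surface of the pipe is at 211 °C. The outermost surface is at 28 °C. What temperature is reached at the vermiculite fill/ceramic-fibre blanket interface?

Cylindrical conduction, so R = ln(r₂/r₁)/(2πkL) per layer, in series:
R_stainless steel pipe wall = ln(198.1/195)/(2π×16.1×1) = 1.559×10^-4 K/W
R_vermiculite fill = ln(216.1/198.1)/(2π×0.074×1) = 0.187 K/W
R_ceramic-fibre blanket = ln(243.1/216.1)/(2π×0.0621×1) = 0.3017 K/W
R_total = 0.4889 K/W
Q = ΔT/R_total = 183/0.4889
Q = 374 W/m
T_interface = T_inner − Q·ΣR(inner→interface) = 211 − 374×0.1872

T ≈ 141 °C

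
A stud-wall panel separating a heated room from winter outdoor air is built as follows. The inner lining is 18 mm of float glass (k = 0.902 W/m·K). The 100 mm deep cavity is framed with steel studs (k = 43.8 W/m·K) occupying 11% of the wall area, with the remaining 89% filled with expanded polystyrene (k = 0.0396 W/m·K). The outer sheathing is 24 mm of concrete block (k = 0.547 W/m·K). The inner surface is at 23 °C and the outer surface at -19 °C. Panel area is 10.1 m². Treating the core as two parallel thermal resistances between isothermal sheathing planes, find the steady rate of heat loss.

Q ≈ 5020 W

Sheathing layers in series; stud and cavity paths in parallel between them.
R_inner = 0.018/(0.902×10.1) = 0.001976 K/W
R_stud  = 0.1/(43.8×0.11×10.1) = 0.002055 K/W
R_cav   = 0.1/(0.0396×0.89×10.1) = 0.2809 K/W
1/R_core = 1/R_stud + 1/R_cav → R_core = 0.00204 K/W
R_outer = 0.024/(0.547×10.1) = 0.004344 K/W
R_total = 0.00836 K/W
Q = ΔT/R_total = 42/0.00836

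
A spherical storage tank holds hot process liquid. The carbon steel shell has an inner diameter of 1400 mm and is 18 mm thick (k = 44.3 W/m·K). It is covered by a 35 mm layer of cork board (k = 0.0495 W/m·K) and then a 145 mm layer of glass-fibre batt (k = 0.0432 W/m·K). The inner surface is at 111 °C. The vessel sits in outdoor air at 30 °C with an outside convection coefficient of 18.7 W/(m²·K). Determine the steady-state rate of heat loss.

Q ≈ 161 W

Radial (spherical) resistances in series:
R_carbon steel shell = (1/0.7 − 1/0.718)/(4π×44.3) = 6.433×10^-5 K/W
R_cork board = (1/0.718 − 1/0.753)/(4π×0.0495) = 0.1041 K/W
R_glass-fibre batt = (1/0.753 − 1/0.898)/(4π×0.0432) = 0.395 K/W
R_outer film = 1/(h·4πr_o²) = 1/(18.7×4π×0.898²) = 0.005277 K/W
R_total = 0.5044 K/W
Q = ΔT/R_total = 81/0.5044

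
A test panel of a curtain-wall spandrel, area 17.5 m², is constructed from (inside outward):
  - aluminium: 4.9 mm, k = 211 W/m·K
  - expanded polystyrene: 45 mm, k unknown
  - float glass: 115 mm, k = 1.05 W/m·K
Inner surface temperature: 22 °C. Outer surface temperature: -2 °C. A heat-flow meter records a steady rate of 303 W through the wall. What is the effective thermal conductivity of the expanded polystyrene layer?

k ≈ 0.0353 W/(m·K)

Using the resistance-network approach (series):
R_aluminium = L/(kA) = 0.0049/(211×17.5) = 1.327×10^-6 K/W
R_float glass = L/(kA) = 0.115/(1.05×17.5) = 0.006259 K/W
Sum of known resistances R_other = 0.00626 K/W
Total R = ΔT/Q = 24/303 = 0.07921 K/W
R_expanded polystyrene = R_total − R_other = 0.07295 K/W
k = L/(R·A) = 0.045/(0.07295×17.5)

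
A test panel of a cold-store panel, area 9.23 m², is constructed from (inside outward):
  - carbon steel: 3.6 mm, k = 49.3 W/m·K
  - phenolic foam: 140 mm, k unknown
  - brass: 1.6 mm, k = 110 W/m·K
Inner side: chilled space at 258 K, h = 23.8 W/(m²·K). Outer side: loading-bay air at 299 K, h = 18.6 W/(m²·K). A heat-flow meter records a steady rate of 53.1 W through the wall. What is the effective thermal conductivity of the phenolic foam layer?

Model the wall as resistances in series:
R_inner film = 1/(h_i·A) = 1/(23.8×9.23) = 0.004552 K/W
R_carbon steel = L/(kA) = 0.0036/(49.3×9.23) = 7.911×10^-6 K/W
R_brass = L/(kA) = 0.0016/(110×9.23) = 1.576×10^-6 K/W
R_outer film = 1/(h_o·A) = 1/(18.6×9.23) = 0.005825 K/W
Sum of known resistances R_other = 0.01039 K/W
Total R = ΔT/Q = 41/53.1 = 0.7721 K/W
R_phenolic foam = R_total − R_other = 0.7617 K/W
k = L/(R·A) = 0.14/(0.7617×9.23)

k ≈ 0.0199 W/(m·K)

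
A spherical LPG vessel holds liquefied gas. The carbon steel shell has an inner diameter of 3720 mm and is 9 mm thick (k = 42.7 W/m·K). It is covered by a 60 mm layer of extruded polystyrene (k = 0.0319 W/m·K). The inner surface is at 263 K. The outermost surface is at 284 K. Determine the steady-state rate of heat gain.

Q ≈ 506 W

Radial (spherical) resistances in series:
R_carbon steel shell = (1/1.86 − 1/1.869)/(4π×42.7) = 4.825×10^-6 K/W
R_extruded polystyrene = (1/1.869 − 1/1.929)/(4π×0.0319) = 0.04152 K/W
R_total = 0.04152 K/W
Q = ΔT/R_total = 21/0.04152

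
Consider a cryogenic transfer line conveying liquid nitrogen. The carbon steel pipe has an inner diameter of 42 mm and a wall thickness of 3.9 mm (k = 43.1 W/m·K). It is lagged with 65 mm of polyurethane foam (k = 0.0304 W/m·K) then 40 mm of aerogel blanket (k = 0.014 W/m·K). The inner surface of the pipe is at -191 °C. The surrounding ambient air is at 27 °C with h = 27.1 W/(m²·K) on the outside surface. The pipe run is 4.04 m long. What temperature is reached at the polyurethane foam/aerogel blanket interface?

T ≈ -57.2 °C

Treating each annulus and film as a series resistance:
R_carbon steel pipe wall = ln(24.9/21)/(2π×43.1×4.04) = 1.557×10^-4 K/W
R_polyurethane foam = ln(89.9/24.9)/(2π×0.0304×4.04) = 1.664 K/W
R_aerogel blanket = ln(129.9/89.9)/(2π×0.014×4.04) = 1.036 K/W
R_outer film = 1/(h_o·2πr_oL) = 1/(27.1×2π×0.1299×4.04) = 0.01119 K/W
R_total = 2.711 K/W
Q = ΔT/R_total = 218/2.711
Q = 80.4 W
T_interface = T_inner + Q·ΣR(inner→interface) = -191 + 80.4×1.664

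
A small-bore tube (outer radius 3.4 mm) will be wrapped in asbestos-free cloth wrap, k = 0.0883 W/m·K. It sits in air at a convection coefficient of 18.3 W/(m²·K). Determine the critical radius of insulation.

r_cr ≈ 4.83 mm

For a cylinder r_cr = k/h = 0.0883/18.3
r_cr = 4.83 mm; since the bare radius (3.4 mm) is below r_cr, adding a thin layer of insulation will *increase* heat loss.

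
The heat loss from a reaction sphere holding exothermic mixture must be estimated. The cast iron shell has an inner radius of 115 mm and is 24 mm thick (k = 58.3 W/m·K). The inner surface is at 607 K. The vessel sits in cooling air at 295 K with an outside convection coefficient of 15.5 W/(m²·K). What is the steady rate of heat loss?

For a spherical shell R = (1/r₁ − 1/r₂)/(4πk); film R = 1/(h·4πr²). In series:
R_cast iron shell = (1/0.115 − 1/0.139)/(4π×58.3) = 0.002049 K/W
R_outer film = 1/(h·4πr_o²) = 1/(15.5×4π×0.139²) = 0.2657 K/W
R_total = 0.2678 K/W
Q = ΔT/R_total = 312/0.2678

Q ≈ 1170 W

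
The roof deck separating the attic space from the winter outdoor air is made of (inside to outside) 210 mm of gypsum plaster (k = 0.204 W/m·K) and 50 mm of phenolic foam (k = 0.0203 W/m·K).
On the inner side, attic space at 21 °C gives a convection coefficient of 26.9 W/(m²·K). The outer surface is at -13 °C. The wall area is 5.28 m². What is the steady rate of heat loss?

Treating each layer as a thermal resistance in series:
R_inner film = 1/(h_i·A) = 1/(26.9×5.28) = 0.007041 K/W
R_gypsum plaster = L/(kA) = 0.21/(0.204×5.28) = 0.195 K/W
R_phenolic foam = L/(kA) = 0.05/(0.0203×5.28) = 0.4665 K/W
R_total = 0.6685 K/W
Q = ΔT / R_total = 34 / 0.6685

Q ≈ 50.9 W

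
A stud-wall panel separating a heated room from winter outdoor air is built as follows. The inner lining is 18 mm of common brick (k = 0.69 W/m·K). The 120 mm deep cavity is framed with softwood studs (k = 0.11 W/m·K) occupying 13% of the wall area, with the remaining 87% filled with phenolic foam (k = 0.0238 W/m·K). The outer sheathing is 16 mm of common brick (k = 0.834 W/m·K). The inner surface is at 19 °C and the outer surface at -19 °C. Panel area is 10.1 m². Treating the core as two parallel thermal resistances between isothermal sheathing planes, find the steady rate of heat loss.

Q ≈ 111 W

Sheathing layers in series; stud and cavity paths in parallel between them.
R_inner = 0.018/(0.69×10.1) = 0.002583 K/W
R_stud  = 0.12/(0.11×0.13×10.1) = 0.8309 K/W
R_cav   = 0.12/(0.0238×0.87×10.1) = 0.5738 K/W
1/R_core = 1/R_stud + 1/R_cav → R_core = 0.3394 K/W
R_outer = 0.016/(0.834×10.1) = 0.001899 K/W
R_total = 0.3439 K/W
Q = ΔT/R_total = 38/0.3439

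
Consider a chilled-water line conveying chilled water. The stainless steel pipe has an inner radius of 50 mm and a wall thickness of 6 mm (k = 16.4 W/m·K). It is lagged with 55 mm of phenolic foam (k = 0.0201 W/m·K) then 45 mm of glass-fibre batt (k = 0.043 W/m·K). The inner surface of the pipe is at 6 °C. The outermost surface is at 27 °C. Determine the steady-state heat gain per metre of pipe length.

Per-layer cylindrical resistances, series-summed:
R_stainless steel pipe wall = ln(56/50)/(2π×16.4×1) = 0.0011 K/W
R_phenolic foam = ln(111/56)/(2π×0.0201×1) = 5.417 K/W
R_glass-fibre batt = ln(156/111)/(2π×0.043×1) = 1.26 K/W
R_total = 6.678 K/W
Q = ΔT/R_total = 21/6.678

q′ ≈ 3.14 W/m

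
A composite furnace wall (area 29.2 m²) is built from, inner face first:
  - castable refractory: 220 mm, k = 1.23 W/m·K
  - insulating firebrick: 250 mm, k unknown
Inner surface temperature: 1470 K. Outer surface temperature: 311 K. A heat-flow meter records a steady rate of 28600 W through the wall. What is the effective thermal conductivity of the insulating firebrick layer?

Thermal resistances in series:
R_castable refractory = L/(kA) = 0.22/(1.23×29.2) = 0.006125 K/W
Sum of known resistances R_other = 0.006125 K/W
Total R = ΔT/Q = 1159/28600 = 0.04052 K/W
R_insulating firebrick = R_total − R_other = 0.0344 K/W
k = L/(R·A) = 0.25/(0.0344×29.2)

k ≈ 0.249 W/(m·K)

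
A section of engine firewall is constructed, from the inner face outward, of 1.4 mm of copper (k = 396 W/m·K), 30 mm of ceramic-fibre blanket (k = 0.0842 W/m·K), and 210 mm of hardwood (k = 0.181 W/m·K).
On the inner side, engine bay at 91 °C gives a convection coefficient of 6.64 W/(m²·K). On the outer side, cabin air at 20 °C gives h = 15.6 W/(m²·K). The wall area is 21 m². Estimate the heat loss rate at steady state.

Q ≈ 861 W

Using the resistance-network approach (series):
R_inner film = 1/(h_i·A) = 1/(6.64×21) = 0.007172 K/W
R_copper = L/(kA) = 0.0014/(396×21) = 1.684×10^-7 K/W
R_ceramic-fibre blanket = L/(kA) = 0.03/(0.0842×21) = 0.01697 K/W
R_hardwood = L/(kA) = 0.21/(0.181×21) = 0.05525 K/W
R_outer film = 1/(h_o·A) = 1/(15.6×21) = 0.003053 K/W
R_total = 0.08244 K/W
Q = ΔT / R_total = 71 / 0.08244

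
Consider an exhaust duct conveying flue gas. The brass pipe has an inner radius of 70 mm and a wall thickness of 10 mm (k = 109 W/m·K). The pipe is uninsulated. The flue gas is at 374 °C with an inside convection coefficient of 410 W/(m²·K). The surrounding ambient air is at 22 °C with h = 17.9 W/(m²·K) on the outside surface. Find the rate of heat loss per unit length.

Cylindrical conduction, so R = ln(r₂/r₁)/(2πkL) per layer, in series:
R_inner film = 1/(h_i·2πr₁L) = 1/(410×2π×0.07×1) = 0.005545 K/W
R_brass pipe wall = ln(80/70)/(2π×109×1) = 1.95×10^-4 K/W
R_outer film = 1/(h_o·2πr_oL) = 1/(17.9×2π×0.08×1) = 0.1111 K/W
R_total = 0.1169 K/W
Q = ΔT/R_total = 352/0.1169

q′ ≈ 3010 W/m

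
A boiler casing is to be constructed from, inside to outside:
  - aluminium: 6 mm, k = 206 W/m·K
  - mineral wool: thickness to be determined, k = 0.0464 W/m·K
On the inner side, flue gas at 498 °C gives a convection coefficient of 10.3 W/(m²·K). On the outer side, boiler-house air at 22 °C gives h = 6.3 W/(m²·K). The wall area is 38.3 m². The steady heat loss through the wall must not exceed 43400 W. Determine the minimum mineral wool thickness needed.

L ≈ 7.62 mm

Thermal resistances in series:
R_inner film = 1/(h_i·A) = 1/(10.3×38.3) = 0.002535 K/W
R_aluminium = L/(kA) = 0.006/(206×38.3) = 7.605×10^-7 K/W
R_outer film = 1/(h_o·A) = 1/(6.3×38.3) = 0.004144 K/W
Sum of the known resistances R_other = 0.00668 K/W
Required total resistance R_tot = ΔT/Q_allow = 476/43400 = 0.01097 K/W
R_mineral wool = R_tot − R_other = 0.004288 K/W
L = R·k·A = 0.004288×0.0464×38.3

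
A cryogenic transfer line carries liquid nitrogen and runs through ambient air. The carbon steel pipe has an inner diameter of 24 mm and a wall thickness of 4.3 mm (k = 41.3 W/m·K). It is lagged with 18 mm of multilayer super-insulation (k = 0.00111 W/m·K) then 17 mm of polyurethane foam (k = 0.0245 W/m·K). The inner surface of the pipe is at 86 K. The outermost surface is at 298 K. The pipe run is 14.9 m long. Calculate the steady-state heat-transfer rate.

Q ≈ 28.9 W

Radial resistances (cylindrical: R_cond = ln(r_o/r_i)/(2πkL), R_conv = 1/(h·2πrL)):
R_carbon steel pipe wall = ln(16.3/12)/(2π×41.3×14.9) = 7.921×10^-5 K/W
R_multilayer super-insulation = ln(34.3/16.3)/(2π×0.00111×14.9) = 7.159 K/W
R_polyurethane foam = ln(51.3/34.3)/(2π×0.0245×14.9) = 0.1755 K/W
R_total = 7.335 K/W
Q = ΔT/R_total = 212/7.335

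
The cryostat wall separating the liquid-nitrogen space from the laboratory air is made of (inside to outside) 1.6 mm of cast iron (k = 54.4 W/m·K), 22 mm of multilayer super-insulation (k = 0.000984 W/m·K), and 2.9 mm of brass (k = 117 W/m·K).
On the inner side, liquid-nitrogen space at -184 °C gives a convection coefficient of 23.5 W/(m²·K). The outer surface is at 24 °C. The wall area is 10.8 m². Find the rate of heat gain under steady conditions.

Q ≈ 100 W

Thermal resistances in series:
R_inner film = 1/(h_i·A) = 1/(23.5×10.8) = 0.00394 K/W
R_cast iron = L/(kA) = 0.0016/(54.4×10.8) = 2.723×10^-6 K/W
R_multilayer super-insulation = L/(kA) = 0.022/(0.000984×10.8) = 2.07 K/W
R_brass = L/(kA) = 0.0029/(117×10.8) = 2.295×10^-6 K/W
R_total = 2.074 K/W
Q = ΔT / R_total = 208 / 2.074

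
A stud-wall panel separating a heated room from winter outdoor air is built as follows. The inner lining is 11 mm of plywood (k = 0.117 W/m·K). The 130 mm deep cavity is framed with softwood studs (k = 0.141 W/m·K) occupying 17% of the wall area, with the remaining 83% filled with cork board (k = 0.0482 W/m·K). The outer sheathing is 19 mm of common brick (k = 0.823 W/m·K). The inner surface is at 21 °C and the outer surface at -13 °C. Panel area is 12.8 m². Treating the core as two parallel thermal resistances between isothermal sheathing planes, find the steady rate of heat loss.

Q ≈ 203 W

Sheathing layers in series; stud and cavity paths in parallel between them.
R_inner = 0.011/(0.117×12.8) = 0.007345 K/W
R_stud  = 0.13/(0.141×0.17×12.8) = 0.4237 K/W
R_cav   = 0.13/(0.0482×0.83×12.8) = 0.2539 K/W
1/R_core = 1/R_stud + 1/R_cav → R_core = 0.1588 K/W
R_outer = 0.019/(0.823×12.8) = 0.001804 K/W
R_total = 0.1679 K/W
Q = ΔT/R_total = 34/0.1679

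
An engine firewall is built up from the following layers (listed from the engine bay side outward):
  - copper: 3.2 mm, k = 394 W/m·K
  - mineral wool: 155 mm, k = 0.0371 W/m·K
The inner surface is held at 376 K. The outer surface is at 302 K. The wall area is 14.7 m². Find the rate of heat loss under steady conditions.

Q ≈ 260 W

Series thermal resistances:
R_copper = L/(kA) = 0.0032/(394×14.7) = 5.525×10^-7 K/W
R_mineral wool = L/(kA) = 0.155/(0.0371×14.7) = 0.2842 K/W
R_total = 0.2842 K/W
Q = ΔT / R_total = 74 / 0.2842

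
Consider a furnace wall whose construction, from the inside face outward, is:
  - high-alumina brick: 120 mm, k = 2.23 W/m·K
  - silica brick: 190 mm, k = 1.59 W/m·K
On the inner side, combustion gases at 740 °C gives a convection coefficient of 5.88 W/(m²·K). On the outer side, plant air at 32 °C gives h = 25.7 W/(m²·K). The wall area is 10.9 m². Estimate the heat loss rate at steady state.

Model the wall as resistances in series:
R_inner film = 1/(h_i·A) = 1/(5.88×10.9) = 0.0156 K/W
R_high-alumina brick = L/(kA) = 0.12/(2.23×10.9) = 0.004937 K/W
R_silica brick = L/(kA) = 0.19/(1.59×10.9) = 0.01096 K/W
R_outer film = 1/(h_o·A) = 1/(25.7×10.9) = 0.00357 K/W
R_total = 0.03507 K/W
Q = ΔT / R_total = 708 / 0.03507

Q ≈ 20200 W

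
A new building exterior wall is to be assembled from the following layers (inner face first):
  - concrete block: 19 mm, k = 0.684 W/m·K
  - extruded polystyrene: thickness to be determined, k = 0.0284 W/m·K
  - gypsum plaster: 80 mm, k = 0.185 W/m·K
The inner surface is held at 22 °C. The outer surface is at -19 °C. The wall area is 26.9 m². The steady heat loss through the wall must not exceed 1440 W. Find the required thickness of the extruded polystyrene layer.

Model the wall as resistances in series:
R_concrete block = L/(kA) = 0.019/(0.684×26.9) = 0.001033 K/W
R_gypsum plaster = L/(kA) = 0.08/(0.185×26.9) = 0.01608 K/W
Sum of the known resistances R_other = 0.01711 K/W
Required total resistance R_tot = ΔT/Q_allow = 41/1440 = 0.02847 K/W
R_extruded polystyrene = R_tot − R_other = 0.01136 K/W
L = R·k·A = 0.01136×0.0284×26.9

L ≈ 8.68 mm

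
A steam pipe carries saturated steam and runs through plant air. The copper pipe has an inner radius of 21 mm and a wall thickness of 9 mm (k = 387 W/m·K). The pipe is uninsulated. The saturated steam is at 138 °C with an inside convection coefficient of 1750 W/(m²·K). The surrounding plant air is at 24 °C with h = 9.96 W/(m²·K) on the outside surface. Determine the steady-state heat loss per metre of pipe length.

Per-layer cylindrical resistances, series-summed:
R_inner film = 1/(h_i·2πr₁L) = 1/(1750×2π×0.021×1) = 0.004331 K/W
R_copper pipe wall = ln(30/21)/(2π×387×1) = 1.467×10^-4 K/W
R_outer film = 1/(h_o·2πr_oL) = 1/(9.96×2π×0.03×1) = 0.5326 K/W
R_total = 0.5371 K/W
Q = ΔT/R_total = 114/0.5371

q′ ≈ 212 W/m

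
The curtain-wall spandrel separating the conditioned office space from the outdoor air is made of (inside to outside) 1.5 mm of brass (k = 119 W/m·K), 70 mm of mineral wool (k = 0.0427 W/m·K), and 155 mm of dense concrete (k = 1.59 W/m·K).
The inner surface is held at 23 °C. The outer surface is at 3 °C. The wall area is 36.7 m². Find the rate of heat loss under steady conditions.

Using the resistance-network approach (series):
R_brass = L/(kA) = 0.0015/(119×36.7) = 3.435×10^-7 K/W
R_mineral wool = L/(kA) = 0.07/(0.0427×36.7) = 0.04467 K/W
R_dense concrete = L/(kA) = 0.155/(1.59×36.7) = 0.002656 K/W
R_total = 0.04733 K/W
Q = ΔT / R_total = 20 / 0.04733

Q ≈ 423 W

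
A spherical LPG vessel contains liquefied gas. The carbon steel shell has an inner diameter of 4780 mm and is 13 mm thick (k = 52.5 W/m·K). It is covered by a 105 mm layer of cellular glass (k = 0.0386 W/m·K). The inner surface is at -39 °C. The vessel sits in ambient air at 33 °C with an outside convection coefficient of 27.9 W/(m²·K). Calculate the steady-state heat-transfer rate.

Radial (spherical) resistances in series:
R_carbon steel shell = (1/2.39 − 1/2.403)/(4π×52.5) = 3.431×10^-6 K/W
R_cellular glass = (1/2.403 − 1/2.508)/(4π×0.0386) = 0.03592 K/W
R_outer film = 1/(h·4πr_o²) = 1/(27.9×4π×2.508²) = 4.535×10^-4 K/W
R_total = 0.03637 K/W
Q = ΔT/R_total = 72/0.03637

Q ≈ 1980 W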